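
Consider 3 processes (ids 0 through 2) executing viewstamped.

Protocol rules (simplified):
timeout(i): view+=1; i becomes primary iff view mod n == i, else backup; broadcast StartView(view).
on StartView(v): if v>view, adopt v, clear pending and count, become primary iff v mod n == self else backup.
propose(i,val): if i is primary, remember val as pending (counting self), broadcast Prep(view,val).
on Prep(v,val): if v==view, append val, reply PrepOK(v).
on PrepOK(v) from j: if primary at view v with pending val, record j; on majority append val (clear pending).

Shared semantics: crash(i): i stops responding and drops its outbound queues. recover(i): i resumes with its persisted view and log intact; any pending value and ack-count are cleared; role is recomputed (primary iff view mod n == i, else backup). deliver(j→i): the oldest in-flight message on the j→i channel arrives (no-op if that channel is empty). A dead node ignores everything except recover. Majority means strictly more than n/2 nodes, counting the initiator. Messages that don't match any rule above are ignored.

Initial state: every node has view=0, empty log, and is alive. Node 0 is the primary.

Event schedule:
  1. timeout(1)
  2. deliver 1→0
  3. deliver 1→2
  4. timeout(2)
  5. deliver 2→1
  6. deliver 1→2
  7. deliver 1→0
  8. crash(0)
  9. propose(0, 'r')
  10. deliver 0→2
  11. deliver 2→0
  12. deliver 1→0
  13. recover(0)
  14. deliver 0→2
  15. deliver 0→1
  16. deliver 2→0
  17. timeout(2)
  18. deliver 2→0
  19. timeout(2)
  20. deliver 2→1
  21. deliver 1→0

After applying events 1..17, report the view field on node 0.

2

after 1 — timeout(1): n1:prim/v1/[-]
after 2 — deliver 1→0: n0:back/v1/[-]
after 3 — deliver 1→2: n2:back/v1/[-]
after 4 — timeout(2): n2:prim/v2/[-]
after 5 — deliver 2→1: n1:back/v2/[-]
after 6 — deliver 1→2: ·
after 7 — deliver 1→0: ·
after 8 — crash(0): n0:✗back/v1/[-]
after 9 — propose(0,'r'): ·
after 10 — deliver 0→2: ·
after 11 — deliver 2→0: ·
after 12 — deliver 1→0: ·
after 13 — recover(0): n0:back/v1/[-]
after 14 — deliver 0→2: ·
after 15 — deliver 0→1: ·
after 16 — deliver 2→0: n0:back/v2/[-]
after 17 — timeout(2): n2:back/v3/[-]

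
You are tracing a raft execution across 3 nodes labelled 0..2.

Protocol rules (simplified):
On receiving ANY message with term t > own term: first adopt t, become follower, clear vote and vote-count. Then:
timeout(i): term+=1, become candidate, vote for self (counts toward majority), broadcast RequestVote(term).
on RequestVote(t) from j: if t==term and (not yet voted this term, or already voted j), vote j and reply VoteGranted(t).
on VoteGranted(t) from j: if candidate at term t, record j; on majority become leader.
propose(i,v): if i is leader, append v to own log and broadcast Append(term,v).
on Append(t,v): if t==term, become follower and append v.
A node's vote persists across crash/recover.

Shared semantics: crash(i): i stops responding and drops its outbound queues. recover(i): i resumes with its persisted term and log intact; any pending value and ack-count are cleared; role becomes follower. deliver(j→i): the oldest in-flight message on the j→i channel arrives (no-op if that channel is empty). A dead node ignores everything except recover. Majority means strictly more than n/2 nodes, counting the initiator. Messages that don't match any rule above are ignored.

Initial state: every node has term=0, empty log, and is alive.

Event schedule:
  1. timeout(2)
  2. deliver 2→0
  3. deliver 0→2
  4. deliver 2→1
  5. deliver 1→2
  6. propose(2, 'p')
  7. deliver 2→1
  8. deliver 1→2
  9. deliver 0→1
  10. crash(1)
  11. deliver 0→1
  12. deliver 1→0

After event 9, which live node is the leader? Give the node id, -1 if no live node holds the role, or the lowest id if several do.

[1] timeout(2) → N2(cand t1 [-])
[2] deliver 2→0 → N0(foll t1 [-])
[3] deliver 0→2 → N2(lead t1 [-])
[4] deliver 2→1 → N1(foll t1 [-])
[5] deliver 1→2 → ∅
[6] propose(2,'p') → N2(lead t1 [p])
[7] deliver 2→1 → N1(foll t1 [p])
[8] deliver 1→2 → ∅
[9] deliver 0→1 → ∅

2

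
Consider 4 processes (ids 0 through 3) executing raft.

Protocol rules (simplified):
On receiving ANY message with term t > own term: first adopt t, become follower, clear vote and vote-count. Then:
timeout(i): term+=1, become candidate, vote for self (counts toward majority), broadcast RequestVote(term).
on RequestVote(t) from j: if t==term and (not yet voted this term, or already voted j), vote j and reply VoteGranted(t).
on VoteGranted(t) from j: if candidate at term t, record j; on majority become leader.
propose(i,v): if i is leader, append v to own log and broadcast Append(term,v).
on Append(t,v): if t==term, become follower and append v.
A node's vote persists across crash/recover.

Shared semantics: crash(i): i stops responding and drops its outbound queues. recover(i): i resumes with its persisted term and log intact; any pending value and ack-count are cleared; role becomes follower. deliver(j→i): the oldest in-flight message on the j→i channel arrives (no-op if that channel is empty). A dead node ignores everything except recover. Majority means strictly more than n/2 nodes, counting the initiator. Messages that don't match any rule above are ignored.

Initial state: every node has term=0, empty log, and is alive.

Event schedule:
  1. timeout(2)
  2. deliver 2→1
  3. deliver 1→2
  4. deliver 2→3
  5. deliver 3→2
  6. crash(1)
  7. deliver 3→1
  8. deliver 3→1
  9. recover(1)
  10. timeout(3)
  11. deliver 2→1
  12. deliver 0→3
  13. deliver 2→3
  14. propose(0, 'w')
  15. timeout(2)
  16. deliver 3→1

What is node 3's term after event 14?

2

1. timeout(2):  <2:cand t1 ->
2. deliver 2→1:  <1:foll t1 ->
3. deliver 1→2:  nop
4. deliver 2→3:  <3:foll t1 ->
5. deliver 3→2:  <2:lead t1 ->
6. crash(1):  <1:✗foll t1 ->
7. deliver 3→1:  nop
8. deliver 3→1:  nop
9. recover(1):  <1:foll t1 ->
10. timeout(3):  <3:cand t2 ->
11. deliver 2→1:  nop
12. deliver 0→3:  nop
13. deliver 2→3:  nop
14. propose(0,'w'):  nop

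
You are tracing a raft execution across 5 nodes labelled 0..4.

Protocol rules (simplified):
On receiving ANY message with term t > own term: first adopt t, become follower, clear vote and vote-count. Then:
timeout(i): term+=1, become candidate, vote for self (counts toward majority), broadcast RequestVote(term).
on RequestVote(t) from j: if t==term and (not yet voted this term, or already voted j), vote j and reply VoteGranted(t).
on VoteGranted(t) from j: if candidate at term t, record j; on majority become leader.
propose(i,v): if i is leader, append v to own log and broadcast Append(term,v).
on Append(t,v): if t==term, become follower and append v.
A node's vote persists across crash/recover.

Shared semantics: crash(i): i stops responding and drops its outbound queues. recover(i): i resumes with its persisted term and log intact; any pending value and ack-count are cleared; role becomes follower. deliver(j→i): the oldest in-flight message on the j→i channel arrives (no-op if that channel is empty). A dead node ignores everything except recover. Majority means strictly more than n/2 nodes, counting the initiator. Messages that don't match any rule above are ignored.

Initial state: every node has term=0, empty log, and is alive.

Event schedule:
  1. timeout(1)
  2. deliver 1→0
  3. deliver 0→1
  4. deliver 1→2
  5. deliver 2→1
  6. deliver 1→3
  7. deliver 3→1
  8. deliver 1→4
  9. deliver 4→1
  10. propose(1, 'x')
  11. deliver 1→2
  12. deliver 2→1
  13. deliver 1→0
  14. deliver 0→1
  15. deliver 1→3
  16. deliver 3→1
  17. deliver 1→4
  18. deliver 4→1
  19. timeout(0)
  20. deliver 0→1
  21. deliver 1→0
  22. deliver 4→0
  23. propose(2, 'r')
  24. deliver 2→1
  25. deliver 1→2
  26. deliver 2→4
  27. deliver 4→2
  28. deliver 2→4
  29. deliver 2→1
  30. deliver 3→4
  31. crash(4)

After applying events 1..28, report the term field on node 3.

step 1 timeout(1): 1={cand,t=1,log=-}
step 2 deliver 1→0: 0={foll,t=1,log=-}
step 3 deliver 0→1: —
step 4 deliver 1→2: 2={foll,t=1,log=-}
step 5 deliver 2→1: 1={lead,t=1,log=-}
step 6 deliver 1→3: 3={foll,t=1,log=-}
step 7 deliver 3→1: —
step 8 deliver 1→4: 4={foll,t=1,log=-}
step 9 deliver 4→1: —
step 10 propose(1,'x'): 1={lead,t=1,log=x}
step 11 deliver 1→2: 2={foll,t=1,log=x}
step 12 deliver 2→1: —
step 13 deliver 1→0: 0={foll,t=1,log=x}
step 14 deliver 0→1: —
step 15 deliver 1→3: 3={foll,t=1,log=x}
step 16 deliver 3→1: —
step 17 deliver 1→4: 4={foll,t=1,log=x}
step 18 deliver 4→1: —
step 19 timeout(0): 0={cand,t=2,log=x}
step 20 deliver 0→1: 1={foll,t=2,log=x}
step 21 deliver 1→0: —
step 22 deliver 4→0: —
step 23 propose(2,'r'): —
step 24 deliver 2→1: —
step 25 deliver 1→2: —
step 26 deliver 2→4: —
step 27 deliver 4→2: —
step 28 deliver 2→4: —

1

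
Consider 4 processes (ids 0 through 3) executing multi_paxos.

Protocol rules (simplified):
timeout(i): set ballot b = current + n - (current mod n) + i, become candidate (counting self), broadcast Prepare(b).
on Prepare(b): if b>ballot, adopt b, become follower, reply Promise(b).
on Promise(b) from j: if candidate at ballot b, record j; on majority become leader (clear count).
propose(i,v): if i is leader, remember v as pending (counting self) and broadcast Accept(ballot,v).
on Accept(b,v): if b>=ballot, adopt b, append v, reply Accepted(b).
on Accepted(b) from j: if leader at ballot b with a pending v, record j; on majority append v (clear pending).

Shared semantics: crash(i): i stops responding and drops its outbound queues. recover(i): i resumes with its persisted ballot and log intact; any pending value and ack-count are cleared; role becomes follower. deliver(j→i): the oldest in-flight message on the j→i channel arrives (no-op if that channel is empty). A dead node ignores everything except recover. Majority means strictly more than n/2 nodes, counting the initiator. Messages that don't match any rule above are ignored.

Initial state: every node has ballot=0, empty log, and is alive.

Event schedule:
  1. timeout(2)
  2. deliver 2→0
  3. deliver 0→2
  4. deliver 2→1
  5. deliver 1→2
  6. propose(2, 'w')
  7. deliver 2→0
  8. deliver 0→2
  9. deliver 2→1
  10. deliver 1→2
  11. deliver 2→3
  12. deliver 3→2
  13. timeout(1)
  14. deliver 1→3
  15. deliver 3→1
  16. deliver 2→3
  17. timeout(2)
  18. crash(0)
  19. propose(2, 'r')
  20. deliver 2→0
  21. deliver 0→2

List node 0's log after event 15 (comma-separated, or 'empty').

w

1. timeout(2):  <2:cand b6 ->
2. deliver 2→0:  <0:foll b6 ->
3. deliver 0→2:  nop
4. deliver 2→1:  <1:foll b6 ->
5. deliver 1→2:  <2:lead b6 ->
6. propose(2,'w'):  nop
7. deliver 2→0:  <0:foll b6 w>
8. deliver 0→2:  nop
9. deliver 2→1:  <1:foll b6 w>
10. deliver 1→2:  <2:lead b6 w>
11. deliver 2→3:  <3:foll b6 ->
12. deliver 3→2:  nop
13. timeout(1):  <1:cand b9 w>
14. deliver 1→3:  <3:foll b9 ->
15. deliver 3→1:  nop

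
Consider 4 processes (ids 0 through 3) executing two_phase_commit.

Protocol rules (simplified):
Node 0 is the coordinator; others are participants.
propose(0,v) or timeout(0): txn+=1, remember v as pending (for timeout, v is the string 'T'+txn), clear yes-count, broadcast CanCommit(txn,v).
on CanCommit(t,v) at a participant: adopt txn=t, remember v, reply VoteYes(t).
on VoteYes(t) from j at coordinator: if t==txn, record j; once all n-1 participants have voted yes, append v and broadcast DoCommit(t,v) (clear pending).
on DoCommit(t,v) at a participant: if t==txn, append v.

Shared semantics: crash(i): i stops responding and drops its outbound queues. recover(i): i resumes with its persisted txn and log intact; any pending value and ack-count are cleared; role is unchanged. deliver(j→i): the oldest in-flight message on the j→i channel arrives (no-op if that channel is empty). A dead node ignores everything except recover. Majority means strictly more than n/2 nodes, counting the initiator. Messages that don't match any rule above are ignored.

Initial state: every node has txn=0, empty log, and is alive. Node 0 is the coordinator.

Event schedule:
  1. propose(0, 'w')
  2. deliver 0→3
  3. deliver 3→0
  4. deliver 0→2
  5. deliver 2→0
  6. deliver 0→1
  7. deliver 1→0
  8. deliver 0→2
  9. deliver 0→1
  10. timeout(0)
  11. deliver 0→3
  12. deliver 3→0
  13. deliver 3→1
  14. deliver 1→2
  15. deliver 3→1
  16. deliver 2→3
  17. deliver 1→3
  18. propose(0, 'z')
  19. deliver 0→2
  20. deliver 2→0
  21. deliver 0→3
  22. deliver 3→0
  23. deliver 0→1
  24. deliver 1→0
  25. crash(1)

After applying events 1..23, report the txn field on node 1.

2

step 1 propose(0,'w'): 0={coor,t=1,log=-}
step 2 deliver 0→3: 3={part,t=1,log=-}
step 3 deliver 3→0: —
step 4 deliver 0→2: 2={part,t=1,log=-}
step 5 deliver 2→0: —
step 6 deliver 0→1: 1={part,t=1,log=-}
step 7 deliver 1→0: 0={coor,t=1,log=w}
step 8 deliver 0→2: 2={part,t=1,log=w}
step 9 deliver 0→1: 1={part,t=1,log=w}
step 10 timeout(0): 0={coor,t=2,log=w}
step 11 deliver 0→3: 3={part,t=1,log=w}
step 12 deliver 3→0: —
step 13 deliver 3→1: —
step 14 deliver 1→2: —
step 15 deliver 3→1: —
step 16 deliver 2→3: —
step 17 deliver 1→3: —
step 18 propose(0,'z'): 0={coor,t=3,log=w}
step 19 deliver 0→2: 2={part,t=2,log=w}
step 20 deliver 2→0: —
step 21 deliver 0→3: 3={part,t=2,log=w}
step 22 deliver 3→0: —
step 23 deliver 0→1: 1={part,t=2,log=w}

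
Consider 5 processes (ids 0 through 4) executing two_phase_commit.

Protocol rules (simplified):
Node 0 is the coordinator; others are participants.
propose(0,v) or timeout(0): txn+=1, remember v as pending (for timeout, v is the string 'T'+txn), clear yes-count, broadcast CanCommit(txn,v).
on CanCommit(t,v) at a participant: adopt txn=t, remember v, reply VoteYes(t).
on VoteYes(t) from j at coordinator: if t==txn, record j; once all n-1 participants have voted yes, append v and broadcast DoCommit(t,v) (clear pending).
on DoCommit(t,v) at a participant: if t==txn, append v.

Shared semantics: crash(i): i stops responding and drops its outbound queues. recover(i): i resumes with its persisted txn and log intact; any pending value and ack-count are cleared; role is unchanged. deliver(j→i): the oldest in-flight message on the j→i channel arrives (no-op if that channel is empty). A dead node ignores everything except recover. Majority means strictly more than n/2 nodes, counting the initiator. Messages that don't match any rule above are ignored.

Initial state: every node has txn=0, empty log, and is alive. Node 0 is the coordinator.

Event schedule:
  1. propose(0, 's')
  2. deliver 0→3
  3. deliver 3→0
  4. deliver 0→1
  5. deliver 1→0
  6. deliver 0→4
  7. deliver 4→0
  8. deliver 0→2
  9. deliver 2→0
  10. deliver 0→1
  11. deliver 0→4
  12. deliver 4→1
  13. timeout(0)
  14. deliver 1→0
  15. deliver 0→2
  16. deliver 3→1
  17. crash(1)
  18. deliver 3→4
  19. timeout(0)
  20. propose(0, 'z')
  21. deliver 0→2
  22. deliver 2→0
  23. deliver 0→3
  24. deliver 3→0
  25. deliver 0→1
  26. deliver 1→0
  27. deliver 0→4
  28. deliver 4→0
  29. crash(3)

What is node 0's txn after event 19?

e1 propose(0,'s'): 0[coor,t=1,-]
e2 deliver 0→3: 3[part,t=1,-]
e3 deliver 3→0: ·
e4 deliver 0→1: 1[part,t=1,-]
e5 deliver 1→0: ·
e6 deliver 0→4: 4[part,t=1,-]
e7 deliver 4→0: ·
e8 deliver 0→2: 2[part,t=1,-]
e9 deliver 2→0: 0[coor,t=1,s]
e10 deliver 0→1: 1[part,t=1,s]
e11 deliver 0→4: 4[part,t=1,s]
e12 deliver 4→1: ·
e13 timeout(0): 0[coor,t=2,s]
e14 deliver 1→0: ·
e15 deliver 0→2: 2[part,t=1,s]
e16 deliver 3→1: ·
e17 crash(1): 1[✗part,t=1,s]
e18 deliver 3→4: ·
e19 timeout(0): 0[coor,t=3,s]

3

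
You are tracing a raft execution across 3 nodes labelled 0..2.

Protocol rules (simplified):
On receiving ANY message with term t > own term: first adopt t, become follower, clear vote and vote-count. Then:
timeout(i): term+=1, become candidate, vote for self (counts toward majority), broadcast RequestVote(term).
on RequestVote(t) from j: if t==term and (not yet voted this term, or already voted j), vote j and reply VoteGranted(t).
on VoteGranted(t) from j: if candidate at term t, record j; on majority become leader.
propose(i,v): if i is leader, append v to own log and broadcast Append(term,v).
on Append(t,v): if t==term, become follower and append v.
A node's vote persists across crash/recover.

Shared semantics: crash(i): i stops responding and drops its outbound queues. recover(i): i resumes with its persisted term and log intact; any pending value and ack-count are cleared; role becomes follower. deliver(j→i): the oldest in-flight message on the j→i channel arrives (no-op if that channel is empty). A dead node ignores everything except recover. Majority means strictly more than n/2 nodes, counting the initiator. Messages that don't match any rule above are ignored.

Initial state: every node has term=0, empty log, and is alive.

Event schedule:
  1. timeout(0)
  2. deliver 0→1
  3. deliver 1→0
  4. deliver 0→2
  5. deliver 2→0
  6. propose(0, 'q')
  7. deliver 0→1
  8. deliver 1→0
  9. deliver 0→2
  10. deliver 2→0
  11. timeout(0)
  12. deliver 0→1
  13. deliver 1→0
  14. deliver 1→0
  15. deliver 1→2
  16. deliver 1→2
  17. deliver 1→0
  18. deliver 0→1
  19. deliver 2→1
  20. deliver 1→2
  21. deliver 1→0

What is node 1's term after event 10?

step 1 timeout(0): 0={cand,t=1,log=-}
step 2 deliver 0→1: 1={foll,t=1,log=-}
step 3 deliver 1→0: 0={lead,t=1,log=-}
step 4 deliver 0→2: 2={foll,t=1,log=-}
step 5 deliver 2→0: —
step 6 propose(0,'q'): 0={lead,t=1,log=q}
step 7 deliver 0→1: 1={foll,t=1,log=q}
step 8 deliver 1→0: —
step 9 deliver 0→2: 2={foll,t=1,log=q}
step 10 deliver 2→0: —

1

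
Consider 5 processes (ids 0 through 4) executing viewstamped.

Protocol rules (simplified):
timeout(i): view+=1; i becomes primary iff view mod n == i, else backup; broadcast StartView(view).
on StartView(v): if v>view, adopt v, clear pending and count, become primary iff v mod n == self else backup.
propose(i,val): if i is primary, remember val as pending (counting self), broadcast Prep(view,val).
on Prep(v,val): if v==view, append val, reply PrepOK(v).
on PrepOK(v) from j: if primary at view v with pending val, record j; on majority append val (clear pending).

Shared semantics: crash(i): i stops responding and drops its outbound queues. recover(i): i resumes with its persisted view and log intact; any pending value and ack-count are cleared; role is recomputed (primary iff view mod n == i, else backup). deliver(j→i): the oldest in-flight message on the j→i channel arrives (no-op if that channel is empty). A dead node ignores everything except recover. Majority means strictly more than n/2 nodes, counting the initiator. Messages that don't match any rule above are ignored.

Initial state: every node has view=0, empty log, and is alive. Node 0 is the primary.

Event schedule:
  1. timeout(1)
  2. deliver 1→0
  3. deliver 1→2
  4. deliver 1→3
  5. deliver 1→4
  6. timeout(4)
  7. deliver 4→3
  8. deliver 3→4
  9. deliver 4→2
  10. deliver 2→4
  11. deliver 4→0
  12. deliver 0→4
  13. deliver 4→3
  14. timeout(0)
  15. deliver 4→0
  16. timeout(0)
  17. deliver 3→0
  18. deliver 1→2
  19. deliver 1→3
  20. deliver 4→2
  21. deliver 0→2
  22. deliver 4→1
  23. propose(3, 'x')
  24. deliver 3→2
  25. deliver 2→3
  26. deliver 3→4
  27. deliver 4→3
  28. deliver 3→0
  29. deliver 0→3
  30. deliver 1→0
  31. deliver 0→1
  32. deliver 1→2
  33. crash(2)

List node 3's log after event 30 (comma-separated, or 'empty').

empty

e1 timeout(1): 1[prim,v=1,-]
e2 deliver 1→0: 0[back,v=1,-]
e3 deliver 1→2: 2[back,v=1,-]
e4 deliver 1→3: 3[back,v=1,-]
e5 deliver 1→4: 4[back,v=1,-]
e6 timeout(4): 4[back,v=2,-]
e7 deliver 4→3: 3[back,v=2,-]
e8 deliver 3→4: ·
e9 deliver 4→2: 2[prim,v=2,-]
e10 deliver 2→4: ·
e11 deliver 4→0: 0[back,v=2,-]
e12 deliver 0→4: ·
e13 deliver 4→3: ·
e14 timeout(0): 0[back,v=3,-]
e15 deliver 4→0: ·
e16 timeout(0): 0[back,v=4,-]
e17 deliver 3→0: ·
e18 deliver 1→2: ·
e19 deliver 1→3: ·
e20 deliver 4→2: ·
e21 deliver 0→2: 2[back,v=3,-]
e22 deliver 4→1: 1[back,v=2,-]
e23 propose(3,'x'): ·
e24 deliver 3→2: ·
e25 deliver 2→3: ·
e26 deliver 3→4: ·
e27 deliver 4→3: ·
e28 deliver 3→0: ·
e29 deliver 0→3: 3[prim,v=3,-]
e30 deliver 1→0: ·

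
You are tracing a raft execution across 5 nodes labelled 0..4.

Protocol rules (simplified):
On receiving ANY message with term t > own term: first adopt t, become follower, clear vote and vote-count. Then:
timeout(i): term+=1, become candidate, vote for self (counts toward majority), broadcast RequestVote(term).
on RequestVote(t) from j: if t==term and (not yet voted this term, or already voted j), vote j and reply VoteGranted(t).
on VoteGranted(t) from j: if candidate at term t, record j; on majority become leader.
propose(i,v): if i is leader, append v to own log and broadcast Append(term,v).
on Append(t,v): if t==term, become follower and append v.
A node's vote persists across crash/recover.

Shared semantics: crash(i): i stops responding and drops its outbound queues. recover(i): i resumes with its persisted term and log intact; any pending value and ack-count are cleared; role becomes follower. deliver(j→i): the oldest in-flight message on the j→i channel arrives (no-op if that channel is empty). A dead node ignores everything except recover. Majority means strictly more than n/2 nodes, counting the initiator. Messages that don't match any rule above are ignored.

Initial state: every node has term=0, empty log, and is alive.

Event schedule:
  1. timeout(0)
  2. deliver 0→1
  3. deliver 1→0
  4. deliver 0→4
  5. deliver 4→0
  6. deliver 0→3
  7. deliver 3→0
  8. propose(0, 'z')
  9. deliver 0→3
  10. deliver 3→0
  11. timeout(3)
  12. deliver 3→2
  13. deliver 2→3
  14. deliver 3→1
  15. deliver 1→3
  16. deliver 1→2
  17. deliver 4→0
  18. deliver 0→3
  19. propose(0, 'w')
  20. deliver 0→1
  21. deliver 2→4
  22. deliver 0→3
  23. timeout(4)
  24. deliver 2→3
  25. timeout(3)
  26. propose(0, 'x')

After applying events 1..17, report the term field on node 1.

2

1. timeout(0):  <0:cand t1 ->
2. deliver 0→1:  <1:foll t1 ->
3. deliver 1→0:  nop
4. deliver 0→4:  <4:foll t1 ->
5. deliver 4→0:  <0:lead t1 ->
6. deliver 0→3:  <3:foll t1 ->
7. deliver 3→0:  nop
8. propose(0,'z'):  <0:lead t1 z>
9. deliver 0→3:  <3:foll t1 z>
10. deliver 3→0:  nop
11. timeout(3):  <3:cand t2 z>
12. deliver 3→2:  <2:foll t2 ->
13. deliver 2→3:  nop
14. deliver 3→1:  <1:foll t2 ->
15. deliver 1→3:  <3:lead t2 z>
16. deliver 1→2:  nop
17. deliver 4→0:  nop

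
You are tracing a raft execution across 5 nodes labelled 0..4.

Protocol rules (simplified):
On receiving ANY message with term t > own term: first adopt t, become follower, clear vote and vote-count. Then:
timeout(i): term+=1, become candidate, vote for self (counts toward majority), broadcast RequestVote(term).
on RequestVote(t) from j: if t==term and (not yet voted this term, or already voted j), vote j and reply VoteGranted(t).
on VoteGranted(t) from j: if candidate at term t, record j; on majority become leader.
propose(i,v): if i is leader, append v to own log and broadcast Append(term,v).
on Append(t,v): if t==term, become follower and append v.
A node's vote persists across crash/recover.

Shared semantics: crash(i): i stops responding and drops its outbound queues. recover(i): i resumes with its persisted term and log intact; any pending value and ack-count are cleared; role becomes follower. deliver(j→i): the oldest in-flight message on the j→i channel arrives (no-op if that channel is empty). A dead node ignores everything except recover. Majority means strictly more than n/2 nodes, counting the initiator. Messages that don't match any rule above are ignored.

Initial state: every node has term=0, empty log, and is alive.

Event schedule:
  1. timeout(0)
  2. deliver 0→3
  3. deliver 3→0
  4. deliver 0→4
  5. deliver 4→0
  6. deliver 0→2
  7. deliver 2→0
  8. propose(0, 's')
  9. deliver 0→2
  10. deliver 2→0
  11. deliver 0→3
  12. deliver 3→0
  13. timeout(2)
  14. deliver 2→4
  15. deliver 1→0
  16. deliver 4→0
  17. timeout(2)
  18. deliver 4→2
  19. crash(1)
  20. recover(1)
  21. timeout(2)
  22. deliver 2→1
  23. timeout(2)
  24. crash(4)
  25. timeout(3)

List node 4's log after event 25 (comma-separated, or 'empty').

step 1 timeout(0): 0={cand,t=1,log=-}
step 2 deliver 0→3: 3={foll,t=1,log=-}
step 3 deliver 3→0: —
step 4 deliver 0→4: 4={foll,t=1,log=-}
step 5 deliver 4→0: 0={lead,t=1,log=-}
step 6 deliver 0→2: 2={foll,t=1,log=-}
step 7 deliver 2→0: —
step 8 propose(0,'s'): 0={lead,t=1,log=s}
step 9 deliver 0→2: 2={foll,t=1,log=s}
step 10 deliver 2→0: —
step 11 deliver 0→3: 3={foll,t=1,log=s}
step 12 deliver 3→0: —
step 13 timeout(2): 2={cand,t=2,log=s}
step 14 deliver 2→4: 4={foll,t=2,log=-}
step 15 deliver 1→0: —
step 16 deliver 4→0: —
step 17 timeout(2): 2={cand,t=3,log=s}
step 18 deliver 4→2: —
step 19 crash(1): 1={✗foll,t=0,log=-}
step 20 recover(1): 1={foll,t=0,log=-}
step 21 timeout(2): 2={cand,t=4,log=s}
step 22 deliver 2→1: 1={foll,t=2,log=-}
step 23 timeout(2): 2={cand,t=5,log=s}
step 24 crash(4): 4={✗foll,t=2,log=-}
step 25 timeout(3): 3={cand,t=2,log=s}

empty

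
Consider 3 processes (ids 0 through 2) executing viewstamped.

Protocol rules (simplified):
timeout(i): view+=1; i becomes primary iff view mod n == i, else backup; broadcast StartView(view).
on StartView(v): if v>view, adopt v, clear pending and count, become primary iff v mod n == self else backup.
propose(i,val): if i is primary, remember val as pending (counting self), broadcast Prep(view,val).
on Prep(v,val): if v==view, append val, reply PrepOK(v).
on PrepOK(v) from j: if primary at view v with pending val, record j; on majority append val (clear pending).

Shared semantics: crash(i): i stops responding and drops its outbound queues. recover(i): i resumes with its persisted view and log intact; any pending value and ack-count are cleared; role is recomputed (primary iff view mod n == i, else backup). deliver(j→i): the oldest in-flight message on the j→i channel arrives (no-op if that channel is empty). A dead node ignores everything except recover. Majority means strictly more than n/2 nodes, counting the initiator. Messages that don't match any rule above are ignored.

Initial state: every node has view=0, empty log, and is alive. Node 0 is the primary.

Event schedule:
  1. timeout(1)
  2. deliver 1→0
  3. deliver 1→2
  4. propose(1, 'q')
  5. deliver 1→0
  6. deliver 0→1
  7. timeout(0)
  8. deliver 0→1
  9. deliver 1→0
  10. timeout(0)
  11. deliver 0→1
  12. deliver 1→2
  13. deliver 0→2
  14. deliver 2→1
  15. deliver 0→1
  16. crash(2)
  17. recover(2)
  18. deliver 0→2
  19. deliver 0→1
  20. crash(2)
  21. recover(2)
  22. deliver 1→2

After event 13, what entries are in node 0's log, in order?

q

after 1 — timeout(1): n1:prim/v1/[-]
after 2 — deliver 1→0: n0:back/v1/[-]
after 3 — deliver 1→2: n2:back/v1/[-]
after 4 — propose(1,'q'): ·
after 5 — deliver 1→0: n0:back/v1/[q]
after 6 — deliver 0→1: n1:prim/v1/[q]
after 7 — timeout(0): n0:back/v2/[q]
after 8 — deliver 0→1: n1:back/v2/[q]
after 9 — deliver 1→0: ·
after 10 — timeout(0): n0:prim/v3/[q]
after 11 — deliver 0→1: n1:back/v3/[q]
after 12 — deliver 1→2: n2:back/v1/[q]
after 13 — deliver 0→2: n2:prim/v2/[q]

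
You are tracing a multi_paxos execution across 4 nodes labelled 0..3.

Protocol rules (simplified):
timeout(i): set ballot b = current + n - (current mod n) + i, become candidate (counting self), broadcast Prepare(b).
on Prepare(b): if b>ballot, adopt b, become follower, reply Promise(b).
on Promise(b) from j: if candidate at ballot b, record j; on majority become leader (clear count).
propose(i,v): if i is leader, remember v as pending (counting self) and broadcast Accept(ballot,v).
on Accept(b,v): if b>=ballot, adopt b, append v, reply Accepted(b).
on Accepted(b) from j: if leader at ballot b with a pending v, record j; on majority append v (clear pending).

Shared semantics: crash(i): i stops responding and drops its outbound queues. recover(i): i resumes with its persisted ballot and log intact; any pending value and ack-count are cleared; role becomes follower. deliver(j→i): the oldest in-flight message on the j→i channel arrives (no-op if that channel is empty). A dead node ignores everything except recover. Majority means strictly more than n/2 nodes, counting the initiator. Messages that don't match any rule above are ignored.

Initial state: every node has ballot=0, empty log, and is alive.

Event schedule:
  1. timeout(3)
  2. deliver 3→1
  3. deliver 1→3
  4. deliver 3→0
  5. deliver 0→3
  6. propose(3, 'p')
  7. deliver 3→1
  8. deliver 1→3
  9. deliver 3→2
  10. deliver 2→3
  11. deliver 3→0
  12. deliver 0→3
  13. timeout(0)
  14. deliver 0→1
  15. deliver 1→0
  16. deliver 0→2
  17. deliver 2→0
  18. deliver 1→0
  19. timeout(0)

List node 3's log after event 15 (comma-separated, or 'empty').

p

e1 timeout(3): 3[cand,b=7,-]
e2 deliver 3→1: 1[foll,b=7,-]
e3 deliver 1→3: ·
e4 deliver 3→0: 0[foll,b=7,-]
e5 deliver 0→3: 3[lead,b=7,-]
e6 propose(3,'p'): ·
e7 deliver 3→1: 1[foll,b=7,p]
e8 deliver 1→3: ·
e9 deliver 3→2: 2[foll,b=7,-]
e10 deliver 2→3: ·
e11 deliver 3→0: 0[foll,b=7,p]
e12 deliver 0→3: 3[lead,b=7,p]
e13 timeout(0): 0[cand,b=8,p]
e14 deliver 0→1: 1[foll,b=8,p]
e15 deliver 1→0: ·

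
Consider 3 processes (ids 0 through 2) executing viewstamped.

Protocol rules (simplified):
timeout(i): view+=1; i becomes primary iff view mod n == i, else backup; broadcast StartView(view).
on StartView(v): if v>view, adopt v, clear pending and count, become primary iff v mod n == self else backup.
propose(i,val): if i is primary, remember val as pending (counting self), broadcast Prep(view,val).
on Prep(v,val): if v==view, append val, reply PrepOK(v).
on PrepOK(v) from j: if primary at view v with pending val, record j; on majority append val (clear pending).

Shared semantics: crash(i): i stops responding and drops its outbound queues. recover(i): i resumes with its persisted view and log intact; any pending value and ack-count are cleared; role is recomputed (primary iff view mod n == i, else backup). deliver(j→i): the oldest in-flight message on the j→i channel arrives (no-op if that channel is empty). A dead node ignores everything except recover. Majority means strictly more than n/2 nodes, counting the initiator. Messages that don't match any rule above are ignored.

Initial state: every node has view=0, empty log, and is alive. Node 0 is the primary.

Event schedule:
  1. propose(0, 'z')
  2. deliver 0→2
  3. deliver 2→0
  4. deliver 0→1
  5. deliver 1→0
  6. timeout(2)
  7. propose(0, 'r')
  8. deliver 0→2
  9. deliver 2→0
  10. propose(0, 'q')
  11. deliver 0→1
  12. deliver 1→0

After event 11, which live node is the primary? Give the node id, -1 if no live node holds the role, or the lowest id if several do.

-1

after 1 — propose(0,'z'): ·
after 2 — deliver 0→2: n2:back/v0/[z]
after 3 — deliver 2→0: n0:prim/v0/[z]
after 4 — deliver 0→1: n1:back/v0/[z]
after 5 — deliver 1→0: ·
after 6 — timeout(2): n2:back/v1/[z]
after 7 — propose(0,'r'): ·
after 8 — deliver 0→2: ·
after 9 — deliver 2→0: n0:back/v1/[z]
after 10 — propose(0,'q'): ·
after 11 — deliver 0→1: n1:back/v0/[z,r]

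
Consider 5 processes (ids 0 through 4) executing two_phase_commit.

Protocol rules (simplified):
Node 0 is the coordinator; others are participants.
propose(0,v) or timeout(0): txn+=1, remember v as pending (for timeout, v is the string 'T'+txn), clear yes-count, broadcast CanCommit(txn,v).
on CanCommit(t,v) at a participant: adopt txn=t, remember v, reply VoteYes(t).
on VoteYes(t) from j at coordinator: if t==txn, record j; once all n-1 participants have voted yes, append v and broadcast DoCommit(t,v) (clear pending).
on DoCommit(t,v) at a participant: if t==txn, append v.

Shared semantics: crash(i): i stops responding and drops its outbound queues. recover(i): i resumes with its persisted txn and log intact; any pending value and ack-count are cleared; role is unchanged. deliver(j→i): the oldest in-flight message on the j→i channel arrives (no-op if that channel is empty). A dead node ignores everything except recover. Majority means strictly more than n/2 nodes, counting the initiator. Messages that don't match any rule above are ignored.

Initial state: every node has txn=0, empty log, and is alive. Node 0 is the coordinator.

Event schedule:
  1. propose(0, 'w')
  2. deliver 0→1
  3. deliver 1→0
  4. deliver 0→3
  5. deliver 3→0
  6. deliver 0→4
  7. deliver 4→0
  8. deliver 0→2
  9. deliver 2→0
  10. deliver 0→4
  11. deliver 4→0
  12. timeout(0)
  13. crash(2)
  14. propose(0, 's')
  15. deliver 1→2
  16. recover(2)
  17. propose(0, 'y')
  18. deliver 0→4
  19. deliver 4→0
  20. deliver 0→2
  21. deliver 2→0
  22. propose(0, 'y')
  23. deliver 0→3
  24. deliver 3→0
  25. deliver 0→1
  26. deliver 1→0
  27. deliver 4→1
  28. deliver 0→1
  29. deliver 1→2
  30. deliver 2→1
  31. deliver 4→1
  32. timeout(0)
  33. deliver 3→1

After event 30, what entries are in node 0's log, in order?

w

after 1 — propose(0,'w'): n0:coor/t1/[-]
after 2 — deliver 0→1: n1:part/t1/[-]
after 3 — deliver 1→0: ·
after 4 — deliver 0→3: n3:part/t1/[-]
after 5 — deliver 3→0: ·
after 6 — deliver 0→4: n4:part/t1/[-]
after 7 — deliver 4→0: ·
after 8 — deliver 0→2: n2:part/t1/[-]
after 9 — deliver 2→0: n0:coor/t1/[w]
after 10 — deliver 0→4: n4:part/t1/[w]
after 11 — deliver 4→0: ·
after 12 — timeout(0): n0:coor/t2/[w]
after 13 — crash(2): n2:✗part/t1/[-]
after 14 — propose(0,'s'): n0:coor/t3/[w]
after 15 — deliver 1→2: ·
after 16 — recover(2): n2:part/t1/[-]
after 17 — propose(0,'y'): n0:coor/t4/[w]
after 18 — deliver 0→4: n4:part/t2/[w]
after 19 — deliver 4→0: ·
after 20 — deliver 0→2: n2:part/t1/[w]
after 21 — deliver 2→0: ·
after 22 — propose(0,'y'): n0:coor/t5/[w]
after 23 — deliver 0→3: n3:part/t1/[w]
after 24 — deliver 3→0: ·
after 25 — deliver 0→1: n1:part/t1/[w]
after 26 — deliver 1→0: ·
after 27 — deliver 4→1: ·
after 28 — deliver 0→1: n1:part/t2/[w]
after 29 — deliver 1→2: ·
after 30 — deliver 2→1: ·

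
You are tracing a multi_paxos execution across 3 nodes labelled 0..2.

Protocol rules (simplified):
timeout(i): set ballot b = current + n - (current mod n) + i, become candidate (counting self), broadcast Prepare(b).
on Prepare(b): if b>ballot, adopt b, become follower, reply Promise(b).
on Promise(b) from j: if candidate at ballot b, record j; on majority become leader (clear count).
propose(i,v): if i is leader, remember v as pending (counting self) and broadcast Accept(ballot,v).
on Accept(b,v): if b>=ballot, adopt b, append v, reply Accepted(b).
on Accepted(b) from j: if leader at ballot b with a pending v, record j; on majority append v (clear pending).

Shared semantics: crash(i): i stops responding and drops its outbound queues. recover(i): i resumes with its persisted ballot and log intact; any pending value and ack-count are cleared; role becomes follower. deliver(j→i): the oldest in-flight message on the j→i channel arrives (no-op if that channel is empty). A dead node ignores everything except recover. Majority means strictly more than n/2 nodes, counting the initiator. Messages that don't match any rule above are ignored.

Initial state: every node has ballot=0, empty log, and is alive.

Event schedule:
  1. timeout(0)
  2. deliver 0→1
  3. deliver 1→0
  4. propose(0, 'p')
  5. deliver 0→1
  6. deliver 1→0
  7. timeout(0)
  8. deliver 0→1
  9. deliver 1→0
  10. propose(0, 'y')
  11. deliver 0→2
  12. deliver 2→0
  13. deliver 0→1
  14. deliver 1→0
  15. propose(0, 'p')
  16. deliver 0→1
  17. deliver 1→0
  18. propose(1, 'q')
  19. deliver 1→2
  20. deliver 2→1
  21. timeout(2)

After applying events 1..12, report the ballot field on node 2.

3

1. timeout(0):  <0:cand b3 ->
2. deliver 0→1:  <1:foll b3 ->
3. deliver 1→0:  <0:lead b3 ->
4. propose(0,'p'):  nop
5. deliver 0→1:  <1:foll b3 p>
6. deliver 1→0:  <0:lead b3 p>
7. timeout(0):  <0:cand b6 p>
8. deliver 0→1:  <1:foll b6 p>
9. deliver 1→0:  <0:lead b6 p>
10. propose(0,'y'):  nop
11. deliver 0→2:  <2:foll b3 ->
12. deliver 2→0:  nop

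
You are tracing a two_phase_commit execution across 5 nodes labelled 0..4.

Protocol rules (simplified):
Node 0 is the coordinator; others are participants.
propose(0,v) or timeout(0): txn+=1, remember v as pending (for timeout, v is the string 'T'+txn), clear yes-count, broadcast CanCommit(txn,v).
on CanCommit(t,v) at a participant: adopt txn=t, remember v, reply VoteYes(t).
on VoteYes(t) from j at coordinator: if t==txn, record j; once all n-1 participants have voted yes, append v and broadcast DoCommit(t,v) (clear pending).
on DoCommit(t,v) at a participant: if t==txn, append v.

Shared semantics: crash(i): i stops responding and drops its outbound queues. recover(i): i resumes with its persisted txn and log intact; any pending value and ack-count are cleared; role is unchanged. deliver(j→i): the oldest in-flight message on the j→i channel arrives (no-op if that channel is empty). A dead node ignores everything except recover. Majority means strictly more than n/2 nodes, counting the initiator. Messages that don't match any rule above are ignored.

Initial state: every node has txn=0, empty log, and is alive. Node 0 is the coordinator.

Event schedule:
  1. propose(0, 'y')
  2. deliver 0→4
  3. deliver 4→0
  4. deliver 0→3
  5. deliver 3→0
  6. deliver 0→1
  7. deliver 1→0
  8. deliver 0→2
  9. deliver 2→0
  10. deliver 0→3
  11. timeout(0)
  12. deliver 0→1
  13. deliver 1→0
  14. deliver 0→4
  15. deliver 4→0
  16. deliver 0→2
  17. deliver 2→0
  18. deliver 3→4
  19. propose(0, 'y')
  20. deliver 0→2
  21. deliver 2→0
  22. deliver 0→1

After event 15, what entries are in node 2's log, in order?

empty

[1] propose(0,'y') → N0(coor t1 [-])
[2] deliver 0→4 → N4(part t1 [-])
[3] deliver 4→0 → ∅
[4] deliver 0→3 → N3(part t1 [-])
[5] deliver 3→0 → ∅
[6] deliver 0→1 → N1(part t1 [-])
[7] deliver 1→0 → ∅
[8] deliver 0→2 → N2(part t1 [-])
[9] deliver 2→0 → N0(coor t1 [y])
[10] deliver 0→3 → N3(part t1 [y])
[11] timeout(0) → N0(coor t2 [y])
[12] deliver 0→1 → N1(part t1 [y])
[13] deliver 1→0 → ∅
[14] deliver 0→4 → N4(part t1 [y])
[15] deliver 4→0 → ∅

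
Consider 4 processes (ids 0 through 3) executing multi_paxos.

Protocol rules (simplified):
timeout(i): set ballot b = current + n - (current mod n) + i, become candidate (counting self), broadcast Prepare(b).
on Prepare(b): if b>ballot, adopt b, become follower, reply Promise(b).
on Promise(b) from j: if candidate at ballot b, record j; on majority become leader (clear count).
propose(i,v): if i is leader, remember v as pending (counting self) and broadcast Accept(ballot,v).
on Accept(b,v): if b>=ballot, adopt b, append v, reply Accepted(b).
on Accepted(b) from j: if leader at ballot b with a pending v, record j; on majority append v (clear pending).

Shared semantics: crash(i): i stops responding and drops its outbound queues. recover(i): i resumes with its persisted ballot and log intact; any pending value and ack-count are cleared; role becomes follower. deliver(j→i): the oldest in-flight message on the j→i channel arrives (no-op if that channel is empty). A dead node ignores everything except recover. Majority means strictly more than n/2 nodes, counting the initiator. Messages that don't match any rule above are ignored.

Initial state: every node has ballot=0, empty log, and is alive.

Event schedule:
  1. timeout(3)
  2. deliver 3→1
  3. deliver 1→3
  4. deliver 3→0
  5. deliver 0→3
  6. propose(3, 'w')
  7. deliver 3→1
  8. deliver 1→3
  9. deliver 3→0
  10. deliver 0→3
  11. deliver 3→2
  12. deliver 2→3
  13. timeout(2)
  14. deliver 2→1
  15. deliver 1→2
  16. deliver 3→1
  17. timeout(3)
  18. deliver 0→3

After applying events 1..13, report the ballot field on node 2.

e1 timeout(3): 3[cand,b=7,-]
e2 deliver 3→1: 1[foll,b=7,-]
e3 deliver 1→3: ·
e4 deliver 3→0: 0[foll,b=7,-]
e5 deliver 0→3: 3[lead,b=7,-]
e6 propose(3,'w'): ·
e7 deliver 3→1: 1[foll,b=7,w]
e8 deliver 1→3: ·
e9 deliver 3→0: 0[foll,b=7,w]
e10 deliver 0→3: 3[lead,b=7,w]
e11 deliver 3→2: 2[foll,b=7,-]
e12 deliver 2→3: ·
e13 timeout(2): 2[cand,b=10,-]

10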